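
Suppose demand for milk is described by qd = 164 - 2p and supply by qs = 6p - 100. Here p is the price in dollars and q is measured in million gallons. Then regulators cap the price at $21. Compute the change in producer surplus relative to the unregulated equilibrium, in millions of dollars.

Equilibrium: 164 - 2p = 6p - 100, so 264 = 8p and p* = 33, q* = 98.
Because the ceiling (21) lies below the market-clearing price, it is binding.
At p = 21: qd = 164 - 2·21 = 122 and qs = 6·21 - 100 = 26.
Producer surplus without the control is ½ · (33 - 50/3) · 98 = 2401/3.
With the ceiling, producers sell 26 units at 21, so PS = ½ · (21 - 50/3) · 26 = 169/3.
Change in producer surplus = 169/3 - 2401/3 = -744.

-744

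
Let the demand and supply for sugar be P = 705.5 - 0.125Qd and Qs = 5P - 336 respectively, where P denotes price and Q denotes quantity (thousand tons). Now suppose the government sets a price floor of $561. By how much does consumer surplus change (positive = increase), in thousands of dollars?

-157560

Rearranging demand gives Qd = 5644 - 8P. Equilibrium: 5644 - 8P = 5P - 336, so 5980 = 13P and P* = 460, Q* = 1964.
Since 561 > 460, the floor is binding.
At P = 561: Qd = 5644 - 8·561 = 1156 and Qs = 5·561 - 336 = 2469.
Consumer surplus without the control is ½ · (705.5 - 460) · 1964 = 241081.
With the floor, consumers buy 1156 units at 561, so CS = ½ · (705.5 - 561) · 1156 = 83521.
Change in consumer surplus = 83521 - 241081 = -157560.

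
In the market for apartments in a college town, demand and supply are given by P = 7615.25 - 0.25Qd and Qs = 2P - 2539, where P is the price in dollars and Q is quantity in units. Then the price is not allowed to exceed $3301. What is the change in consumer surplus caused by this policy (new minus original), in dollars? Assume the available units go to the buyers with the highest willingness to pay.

Rearranging demand gives Qd = 30461 - 4P. In a free market, 30461 - 4P = 2P - 2539 gives the equilibrium P* = 5500, Q* = 8461.
Since 3301 < 5500, the ceiling is binding.
At P = 3301: Qd = 30461 - 4·3301 = 17257 and Qs = 2·3301 - 2539 = 4063.
Consumer surplus without the control is ½ · (7615.25 - 5500) · 8461 = 8948565.125.
With the ceiling, 4063 units are sold at 3301 (assume they go to the highest-value buyers). The demand price at Q = 4063 is 6599.5, so CS = ½ · [(7615.25 - 3301) + (6599.5 - 3301)] · 4063 = 15465301.625.
Change in consumer surplus = 15465301.625 - 8948565.125 = 6516736.5.

6516736.5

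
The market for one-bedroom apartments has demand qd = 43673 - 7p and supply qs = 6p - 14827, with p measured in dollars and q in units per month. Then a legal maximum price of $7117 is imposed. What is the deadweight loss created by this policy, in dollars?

0

Setting quantity demanded equal to quantity supplied, 43673 - 7p = 6p - 14827, gives p* = 4500 and q* = 12173.
Since 7117 is above p* = 4500, the ceiling does not bind and the free-market outcome prevails.
Since the control does not bind, no trades are prevented and deadweight loss is zero.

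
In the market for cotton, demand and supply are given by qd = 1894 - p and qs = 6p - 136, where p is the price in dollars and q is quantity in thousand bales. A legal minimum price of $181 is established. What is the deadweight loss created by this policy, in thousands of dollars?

Without the control the market clears where 1894 - p = 6p - 136, i.e. p* = 290 and q* = 1604.
The floor of 181 is below the equilibrium price 290, so it is not binding; the market clears at p* = 290, q* = 1604.
Since the control does not bind, no trades are prevented and deadweight loss is zero.

0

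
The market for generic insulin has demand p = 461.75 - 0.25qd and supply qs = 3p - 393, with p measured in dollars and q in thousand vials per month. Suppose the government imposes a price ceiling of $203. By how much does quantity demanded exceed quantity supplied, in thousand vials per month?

Rearranging demand gives qd = 1847 - 4p. Setting quantity demanded equal to quantity supplied, 1847 - 4p = 3p - 393, gives p* = 320 and q* = 567.
The ceiling of 203 is below the equilibrium price 320, so it binds.
At p = 203: qd = 1847 - 4·203 = 1035 and qs = 3·203 - 393 = 216.
Shortage = qd - qs = 1035 - 216 = 819.

819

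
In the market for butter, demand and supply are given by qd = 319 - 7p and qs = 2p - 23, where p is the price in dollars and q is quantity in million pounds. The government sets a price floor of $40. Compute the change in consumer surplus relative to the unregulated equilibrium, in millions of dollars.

In a free market, 319 - 7p = 2p - 23 gives the equilibrium p* = 38, q* = 53.
Since 40 > 38, the floor is binding.
At p = 40: qd = 319 - 7·40 = 39 and qs = 2·40 - 23 = 57.
Consumer surplus without the control is ½ · (319/7 - 38) · 53 = 2809/14.
With the floor, consumers buy 39 units at 40, so CS = ½ · (319/7 - 40) · 39 = 1521/14.
Change in consumer surplus = 1521/14 - 2809/14 = -92.

-92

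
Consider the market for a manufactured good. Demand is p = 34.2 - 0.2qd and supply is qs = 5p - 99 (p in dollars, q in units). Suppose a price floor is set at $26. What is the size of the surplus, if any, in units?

0

Rearranging demand gives qd = 171 - 5p. Without the control the market clears where 171 - 5p = 5p - 99, i.e. p* = 27 and q* = 36.
Since 26 is below p* = 27, the floor does not bind and the free-market outcome prevails.
Since the control does not bind, there is no surplus.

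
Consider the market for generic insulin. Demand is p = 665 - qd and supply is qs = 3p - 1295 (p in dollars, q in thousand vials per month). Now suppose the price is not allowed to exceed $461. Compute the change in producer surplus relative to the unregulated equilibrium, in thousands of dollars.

-3813.5

Rearranging demand gives qd = 665 - p. In a free market, 665 - p = 3p - 1295 gives the equilibrium p* = 490, q* = 175.
Since 461 < 490, the ceiling is binding.
At p = 461: qd = 665 - 461 = 204 and qs = 3·461 - 1295 = 88.
Producer surplus without the control is ½ · (490 - 1295/3) · 175 = 30625/6.
With the ceiling, producers sell 88 units at 461, so PS = ½ · (461 - 1295/3) · 88 = 3872/3.
Change in producer surplus = 3872/3 - 30625/6 = -3813.5.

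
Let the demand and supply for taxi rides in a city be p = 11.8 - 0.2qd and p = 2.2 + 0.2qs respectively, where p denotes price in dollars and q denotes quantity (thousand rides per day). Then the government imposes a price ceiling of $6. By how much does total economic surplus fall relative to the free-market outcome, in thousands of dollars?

Rearranging demand gives qd = 59 - 5p; rearranging supply gives qs = 5p - 11. Setting quantity demanded equal to quantity supplied, 59 - 5p = 5p - 11, gives p* = 7 and q* = 24.
Since 6 < 7, the ceiling is binding.
At p = 6: qd = 59 - 5·6 = 29 and qs = 5·6 - 11 = 19.
Quantity traded falls to 19. At q = 19 the demand price is (59 - 19)/5 = 8 and the supply price is (11 + 19)/5 = 6.
Deadweight loss = ½ · (8 - 6) · (24 - 19) = ½ · 2 · 5 = 5.

5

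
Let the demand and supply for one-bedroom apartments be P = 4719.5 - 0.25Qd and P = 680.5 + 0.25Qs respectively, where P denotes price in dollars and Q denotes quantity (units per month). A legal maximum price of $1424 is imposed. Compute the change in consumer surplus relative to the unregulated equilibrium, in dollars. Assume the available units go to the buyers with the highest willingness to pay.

Rearranging demand gives Qd = 18878 - 4P; rearranging supply gives Qs = 4P - 2722. Setting quantity demanded equal to quantity supplied, 18878 - 4P = 4P - 2722, gives P* = 2700 and Q* = 8078.
The ceiling of 1424 is below the equilibrium price 2700, so it binds.
At P = 1424: Qd = 18878 - 4·1424 = 13182 and Qs = 4·1424 - 2722 = 2974.
Consumer surplus without the control is ½ · (4719.5 - 2700) · 8078 = 8156760.5.
With the ceiling, 2974 units are sold at 1424 (assume they go to the highest-value buyers). The demand price at Q = 2974 is 3976, so CS = ½ · [(4719.5 - 1424) + (3976 - 1424)] · 2974 = 8695232.5.
Change in consumer surplus = 8695232.5 - 8156760.5 = 538472.

538472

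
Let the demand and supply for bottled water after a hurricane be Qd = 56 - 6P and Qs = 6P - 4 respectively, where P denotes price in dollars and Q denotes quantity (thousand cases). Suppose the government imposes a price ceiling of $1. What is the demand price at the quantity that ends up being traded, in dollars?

9

Setting quantity demanded equal to quantity supplied, 56 - 6P = 6P - 4, gives P* = 5 and Q* = 26.
Since 1 < 5, the ceiling is binding.
At P = 1: Qd = 56 - 6·1 = 50 and Qs = 6·1 - 4 = 2.
Only 2 units reach the market. On the demand curve, the marginal buyer's willingness to pay at Q = 2 is (56 - 2)/6 = 9.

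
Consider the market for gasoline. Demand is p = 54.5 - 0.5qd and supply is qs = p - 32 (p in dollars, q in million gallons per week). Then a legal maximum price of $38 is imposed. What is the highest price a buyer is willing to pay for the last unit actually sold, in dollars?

Rearranging demand gives qd = 109 - 2p. Without the control the market clears where 109 - 2p = p - 32, i.e. p* = 47 and q* = 15.
Since 38 < 47, the ceiling is binding.
At p = 38: qd = 109 - 2·38 = 33 and qs = 38 - 32 = 6.
Only 6 units reach the market. On the demand curve, the marginal buyer's willingness to pay at q = 6 is (109 - 6)/2 = 51.5.

51.5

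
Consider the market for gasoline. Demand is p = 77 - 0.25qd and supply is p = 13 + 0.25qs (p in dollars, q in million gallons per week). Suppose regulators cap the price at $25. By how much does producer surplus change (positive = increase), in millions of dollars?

Rearranging demand gives qd = 308 - 4p; rearranging supply gives qs = 4p - 52. Setting quantity demanded equal to quantity supplied, 308 - 4p = 4p - 52, gives p* = 45 and q* = 128.
The ceiling of 25 is below the equilibrium price 45, so it binds.
At p = 25: qd = 308 - 4·25 = 208 and qs = 4·25 - 52 = 48.
Producer surplus without the control is ½ · (45 - 13) · 128 = 2048.
With the ceiling, producers sell 48 units at 25, so PS = ½ · (25 - 13) · 48 = 288.
Change in producer surplus = 288 - 2048 = -1760.

-1760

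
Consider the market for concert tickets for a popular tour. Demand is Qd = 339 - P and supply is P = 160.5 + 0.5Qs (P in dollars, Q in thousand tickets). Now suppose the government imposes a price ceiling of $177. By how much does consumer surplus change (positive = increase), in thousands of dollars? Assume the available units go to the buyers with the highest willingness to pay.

-2279

Rearranging supply gives Qs = 2P - 321. Equilibrium: 339 - P = 2P - 321, so 660 = 3P and P* = 220, Q* = 119.
Since 177 < 220, the ceiling is binding.
At P = 177: Qd = 339 - 177 = 162 and Qs = 2·177 - 321 = 33.
Consumer surplus without the control is ½ · (339 - 220) · 119 = 7080.5.
With the ceiling, 33 units are sold at 177 (assume they go to the highest-value buyers). The demand price at Q = 33 is 306, so CS = ½ · [(339 - 177) + (306 - 177)] · 33 = 4801.5.
Change in consumer surplus = 4801.5 - 7080.5 = -2279.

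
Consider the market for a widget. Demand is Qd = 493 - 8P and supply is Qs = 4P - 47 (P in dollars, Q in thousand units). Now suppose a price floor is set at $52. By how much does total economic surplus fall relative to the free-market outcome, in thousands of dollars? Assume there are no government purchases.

Without the control the market clears where 493 - 8P = 4P - 47, i.e. P* = 45 and Q* = 133.
Because the floor (52) lies above the market-clearing price, it is binding.
At P = 52: Qd = 493 - 8·52 = 77 and Qs = 4·52 - 47 = 161.
Quantity traded falls to 77. At Q = 77 the demand price is (493 - 77)/8 = 52 and the supply price is (47 + 77)/4 = 31.
Deadweight loss = ½ · (52 - 31) · (133 - 77) = ½ · 21 · 56 = 588.

588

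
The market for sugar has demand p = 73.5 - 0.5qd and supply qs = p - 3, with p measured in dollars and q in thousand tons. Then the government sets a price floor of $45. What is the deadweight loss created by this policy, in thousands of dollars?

Rearranging demand gives qd = 147 - 2p. Without the control the market clears where 147 - 2p = p - 3, i.e. p* = 50 and q* = 47.
The floor of 45 is below the equilibrium price 50, so it is not binding; the market clears at p* = 50, q* = 47.
Since the control does not bind, no trades are prevented and deadweight loss is zero.

0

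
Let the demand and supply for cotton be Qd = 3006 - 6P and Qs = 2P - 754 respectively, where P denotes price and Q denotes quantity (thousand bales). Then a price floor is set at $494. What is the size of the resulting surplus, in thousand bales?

Equilibrium: 3006 - 6P = 2P - 754, so 3760 = 8P and P* = 470, Q* = 186.
Because the floor (494) lies above the market-clearing price, it is binding.
At P = 494: Qd = 3006 - 6·494 = 42 and Qs = 2·494 - 754 = 234.
Surplus = Qs - Qd = 234 - 42 = 192.

192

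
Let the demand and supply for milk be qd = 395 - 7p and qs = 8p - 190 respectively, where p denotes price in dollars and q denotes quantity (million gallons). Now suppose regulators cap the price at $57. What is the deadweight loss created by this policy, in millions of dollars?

Setting quantity demanded equal to quantity supplied, 395 - 7p = 8p - 190, gives p* = 39 and q* = 122.
The ceiling of 57 is above the equilibrium price 39, so it is not binding; the market clears at p* = 39, q* = 122.
Since the control does not bind, no trades are prevented and deadweight loss is zero.

0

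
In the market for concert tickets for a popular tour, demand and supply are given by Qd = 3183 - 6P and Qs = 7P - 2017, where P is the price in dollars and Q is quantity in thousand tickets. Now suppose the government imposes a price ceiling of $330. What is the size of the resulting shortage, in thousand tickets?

910

Without the control the market clears where 3183 - 6P = 7P - 2017, i.e. P* = 400 and Q* = 783.
The ceiling of 330 is below the equilibrium price 400, so it binds.
At P = 330: Qd = 3183 - 6·330 = 1203 and Qs = 7·330 - 2017 = 293.
Shortage = Qd - Qs = 1203 - 293 = 910.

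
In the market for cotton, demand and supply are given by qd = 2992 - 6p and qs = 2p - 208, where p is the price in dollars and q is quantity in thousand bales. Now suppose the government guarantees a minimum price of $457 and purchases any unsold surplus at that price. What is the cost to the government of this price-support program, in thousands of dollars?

208392

Setting quantity demanded equal to quantity supplied, 2992 - 6p = 2p - 208, gives p* = 400 and q* = 592.
The floor of 457 is above the equilibrium price 400, so it binds.
At p = 457: qd = 2992 - 6·457 = 250 and qs = 2·457 - 208 = 706.
Surplus = qs - qd = 456.
Government expenditure = surplus × support price = 456 × 457 = 208392.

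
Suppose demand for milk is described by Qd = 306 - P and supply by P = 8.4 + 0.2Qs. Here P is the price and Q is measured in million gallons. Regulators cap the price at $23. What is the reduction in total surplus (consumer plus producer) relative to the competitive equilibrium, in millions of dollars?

Rearranging supply gives Qs = 5P - 42. In a free market, 306 - P = 5P - 42 gives the equilibrium P* = 58, Q* = 248.
Because the ceiling (23) lies below the market-clearing price, it is binding.
At P = 23: Qd = 306 - 23 = 283 and Qs = 5·23 - 42 = 73.
Quantity traded falls to 73. At Q = 73 the demand price is 306 - 73 = 233 and the supply price is (42 + 73)/5 = 23.
Deadweight loss = ½ · (233 - 23) · (248 - 73) = ½ · 210 · 175 = 18375.

18375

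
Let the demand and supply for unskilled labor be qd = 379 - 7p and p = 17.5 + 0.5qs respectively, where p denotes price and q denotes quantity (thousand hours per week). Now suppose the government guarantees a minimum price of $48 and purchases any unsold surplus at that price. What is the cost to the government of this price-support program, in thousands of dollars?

Rearranging supply gives qs = 2p - 35. Without the control the market clears where 379 - 7p = 2p - 35, i.e. p* = 46 and q* = 57.
Because the floor (48) lies above the market-clearing price, it is binding.
At p = 48: qd = 379 - 7·48 = 43 and qs = 2·48 - 35 = 61.
Surplus = qs - qd = 18.
Government expenditure = surplus × support price = 18 × 48 = 864.

864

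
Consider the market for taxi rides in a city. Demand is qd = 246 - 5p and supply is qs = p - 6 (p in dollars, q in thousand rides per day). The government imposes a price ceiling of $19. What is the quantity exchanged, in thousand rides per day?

13

Setting quantity demanded equal to quantity supplied, 246 - 5p = p - 6, gives p* = 42 and q* = 36.
Since 19 < 42, the ceiling is binding.
At p = 19: qd = 246 - 5·19 = 151 and qs = 19 - 6 = 13.
The quantity actually transacted is the short side, supply: 13.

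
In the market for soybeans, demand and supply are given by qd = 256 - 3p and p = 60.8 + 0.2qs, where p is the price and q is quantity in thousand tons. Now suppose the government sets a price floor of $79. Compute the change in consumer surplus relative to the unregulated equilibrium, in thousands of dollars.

Rearranging supply gives qs = 5p - 304. Without the control the market clears where 256 - 3p = 5p - 304, i.e. p* = 70 and q* = 46.
Because the floor (79) lies above the market-clearing price, it is binding.
At p = 79: qd = 256 - 3·79 = 19 and qs = 5·79 - 304 = 91.
Consumer surplus without the control is ½ · (256/3 - 70) · 46 = 1058/3.
With the floor, consumers buy 19 units at 79, so CS = ½ · (256/3 - 79) · 19 = 361/6.
Change in consumer surplus = 361/6 - 1058/3 = -292.5.

-292.5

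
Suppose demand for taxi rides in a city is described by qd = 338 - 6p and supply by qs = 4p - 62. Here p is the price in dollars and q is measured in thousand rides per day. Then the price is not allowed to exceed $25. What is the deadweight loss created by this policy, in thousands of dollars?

Without the control the market clears where 338 - 6p = 4p - 62, i.e. p* = 40 and q* = 98.
Since 25 < 40, the ceiling is binding.
At p = 25: qd = 338 - 6·25 = 188 and qs = 4·25 - 62 = 38.
Quantity traded falls to 38. At q = 38 the demand price is (338 - 38)/6 = 50 and the supply price is (62 + 38)/4 = 25.
Deadweight loss = ½ · (50 - 25) · (98 - 38) = ½ · 25 · 60 = 750.

750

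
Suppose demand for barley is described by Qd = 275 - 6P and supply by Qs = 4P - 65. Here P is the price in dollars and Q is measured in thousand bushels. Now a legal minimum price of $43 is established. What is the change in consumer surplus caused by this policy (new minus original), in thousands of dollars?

-396

Without the control the market clears where 275 - 6P = 4P - 65, i.e. P* = 34 and Q* = 71.
Because the floor (43) lies above the market-clearing price, it is binding.
At P = 43: Qd = 275 - 6·43 = 17 and Qs = 4·43 - 65 = 107.
Consumer surplus without the control is ½ · (275/6 - 34) · 71 = 5041/12.
With the floor, consumers buy 17 units at 43, so CS = ½ · (275/6 - 43) · 17 = 289/12.
Change in consumer surplus = 289/12 - 5041/12 = -396.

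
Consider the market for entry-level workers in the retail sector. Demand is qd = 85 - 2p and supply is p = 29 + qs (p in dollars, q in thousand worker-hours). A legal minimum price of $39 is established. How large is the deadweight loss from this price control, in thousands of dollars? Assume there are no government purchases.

Rearranging supply gives qs = p - 29. Without the control the market clears where 85 - 2p = p - 29, i.e. p* = 38 and q* = 9.
The floor of 39 is above the equilibrium price 38, so it binds.
At p = 39: qd = 85 - 2·39 = 7 and qs = 39 - 29 = 10.
Quantity traded falls to 7. At q = 7 the demand price is (85 - 7)/2 = 39 and the supply price is 29 + 7 = 36.
Deadweight loss = ½ · (39 - 36) · (9 - 7) = ½ · 3 · 2 = 3.

3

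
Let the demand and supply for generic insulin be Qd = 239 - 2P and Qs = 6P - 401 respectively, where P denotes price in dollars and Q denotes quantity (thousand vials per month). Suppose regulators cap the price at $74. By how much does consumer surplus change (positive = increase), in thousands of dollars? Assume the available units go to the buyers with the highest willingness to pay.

Equilibrium: 239 - 2P = 6P - 401, so 640 = 8P and P* = 80, Q* = 79.
Since 74 < 80, the ceiling is binding.
At P = 74: Qd = 239 - 2·74 = 91 and Qs = 6·74 - 401 = 43.
Consumer surplus without the control is ½ · (119.5 - 80) · 79 = 1560.25.
With the ceiling, 43 units are sold at 74 (assume they go to the highest-value buyers). The demand price at Q = 43 is 98, so CS = ½ · [(119.5 - 74) + (98 - 74)] · 43 = 1494.25.
Change in consumer surplus = 1494.25 - 1560.25 = -66.

-66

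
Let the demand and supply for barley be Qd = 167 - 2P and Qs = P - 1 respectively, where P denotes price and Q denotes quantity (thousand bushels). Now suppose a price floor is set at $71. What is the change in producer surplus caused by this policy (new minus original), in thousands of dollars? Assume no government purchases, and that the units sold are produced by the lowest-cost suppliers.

-75

Equilibrium: 167 - 2P = P - 1, so 168 = 3P and P* = 56, Q* = 55.
Since 71 > 56, the floor is binding.
At P = 71: Qd = 167 - 2·71 = 25 and Qs = 71 - 1 = 70.
Producer surplus without the control is ½ · (56 - 1) · 55 = 1512.5.
With the floor, 25 units are sold at 71. The supply price at Q = 25 is 26, so PS = ½ · [(71 - 1) + (71 - 26)] · 25 = 1437.5.
Change in producer surplus = 1437.5 - 1512.5 = -75.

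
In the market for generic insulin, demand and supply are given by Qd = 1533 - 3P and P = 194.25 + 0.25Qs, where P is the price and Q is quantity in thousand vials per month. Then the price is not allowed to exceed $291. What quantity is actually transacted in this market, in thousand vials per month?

387

Rearranging supply gives Qs = 4P - 777. In a free market, 1533 - 3P = 4P - 777 gives the equilibrium P* = 330, Q* = 543.
Because the ceiling (291) lies below the market-clearing price, it is binding.
At P = 291: Qd = 1533 - 3·291 = 660 and Qs = 4·291 - 777 = 387.
The quantity actually transacted is the short side, supply: 387.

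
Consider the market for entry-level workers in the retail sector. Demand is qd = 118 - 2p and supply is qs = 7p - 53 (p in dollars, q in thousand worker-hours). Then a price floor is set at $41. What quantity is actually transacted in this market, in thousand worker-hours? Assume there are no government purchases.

36

Setting quantity demanded equal to quantity supplied, 118 - 2p = 7p - 53, gives p* = 19 and q* = 80.
Since 41 > 19, the floor is binding.
At p = 41: qd = 118 - 2·41 = 36 and qs = 7·41 - 53 = 234.
The quantity actually transacted is the short side, demand: 36.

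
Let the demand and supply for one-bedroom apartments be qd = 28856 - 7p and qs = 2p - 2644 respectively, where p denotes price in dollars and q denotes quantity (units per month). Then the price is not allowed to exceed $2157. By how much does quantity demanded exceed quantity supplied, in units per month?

Without the control the market clears where 28856 - 7p = 2p - 2644, i.e. p* = 3500 and q* = 4356.
The ceiling of 2157 is below the equilibrium price 3500, so it binds.
At p = 2157: qd = 28856 - 7·2157 = 13757 and qs = 2·2157 - 2644 = 1670.
Shortage = qd - qs = 13757 - 1670 = 12087.

12087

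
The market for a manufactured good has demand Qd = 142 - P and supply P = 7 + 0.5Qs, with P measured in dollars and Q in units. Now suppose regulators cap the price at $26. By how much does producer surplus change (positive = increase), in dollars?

-1664

Rearranging supply gives Qs = 2P - 14. In a free market, 142 - P = 2P - 14 gives the equilibrium P* = 52, Q* = 90.
Since 26 < 52, the ceiling is binding.
At P = 26: Qd = 142 - 26 = 116 and Qs = 2·26 - 14 = 38.
Producer surplus without the control is ½ · (52 - 7) · 90 = 2025.
With the ceiling, producers sell 38 units at 26, so PS = ½ · (26 - 7) · 38 = 361.
Change in producer surplus = 361 - 2025 = -1664.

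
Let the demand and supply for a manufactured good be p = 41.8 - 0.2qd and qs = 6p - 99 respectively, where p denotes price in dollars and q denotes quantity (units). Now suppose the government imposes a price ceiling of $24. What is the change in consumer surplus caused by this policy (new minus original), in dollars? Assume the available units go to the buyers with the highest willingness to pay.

122.4

Rearranging demand gives qd = 209 - 5p. Without the control the market clears where 209 - 5p = 6p - 99, i.e. p* = 28 and q* = 69.
The ceiling of 24 is below the equilibrium price 28, so it binds.
At p = 24: qd = 209 - 5·24 = 89 and qs = 6·24 - 99 = 45.
Consumer surplus without the control is ½ · (41.8 - 28) · 69 = 476.1.
With the ceiling, 45 units are sold at 24 (assume they go to the highest-value buyers). The demand price at q = 45 is 32.8, so CS = ½ · [(41.8 - 24) + (32.8 - 24)] · 45 = 598.5.
Change in consumer surplus = 598.5 - 476.1 = 122.4.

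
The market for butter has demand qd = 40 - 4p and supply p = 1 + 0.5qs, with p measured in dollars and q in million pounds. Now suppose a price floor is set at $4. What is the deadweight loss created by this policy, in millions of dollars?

0

Rearranging supply gives qs = 2p - 2. Without the control the market clears where 40 - 4p = 2p - 2, i.e. p* = 7 and q* = 12.
Since 4 is below p* = 7, the floor does not bind and the free-market outcome prevails.
Since the control does not bind, no trades are prevented and deadweight loss is zero.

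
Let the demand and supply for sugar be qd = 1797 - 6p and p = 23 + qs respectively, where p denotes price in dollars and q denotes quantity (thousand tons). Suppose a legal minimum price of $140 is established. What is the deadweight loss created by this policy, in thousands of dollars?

0

Rearranging supply gives qs = p - 23. In a free market, 1797 - 6p = p - 23 gives the equilibrium p* = 260, q* = 237.
Since 140 is below p* = 260, the floor does not bind and the free-market outcome prevails.
Since the control does not bind, no trades are prevented and deadweight loss is zero.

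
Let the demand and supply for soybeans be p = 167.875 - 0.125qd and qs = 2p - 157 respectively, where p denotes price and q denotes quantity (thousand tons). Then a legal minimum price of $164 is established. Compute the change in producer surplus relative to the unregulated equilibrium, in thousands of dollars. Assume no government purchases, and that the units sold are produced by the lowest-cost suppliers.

Rearranging demand gives qd = 1343 - 8p. Equilibrium: 1343 - 8p = 2p - 157, so 1500 = 10p and p* = 150, q* = 143.
The floor of 164 is above the equilibrium price 150, so it binds.
At p = 164: qd = 1343 - 8·164 = 31 and qs = 2·164 - 157 = 171.
Producer surplus without the control is ½ · (150 - 78.5) · 143 = 5112.25.
With the floor, 31 units are sold at 164. The supply price at q = 31 is 94, so PS = ½ · [(164 - 78.5) + (164 - 94)] · 31 = 2410.25.
Change in producer surplus = 2410.25 - 5112.25 = -2702.

-2702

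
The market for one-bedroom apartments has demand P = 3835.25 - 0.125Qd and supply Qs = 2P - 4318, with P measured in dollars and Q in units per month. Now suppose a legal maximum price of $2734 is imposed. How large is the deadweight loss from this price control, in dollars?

Rearranging demand gives Qd = 30682 - 8P. Without the control the market clears where 30682 - 8P = 2P - 4318, i.e. P* = 3500 and Q* = 2682.
The ceiling of 2734 is below the equilibrium price 3500, so it binds.
At P = 2734: Qd = 30682 - 8·2734 = 8810 and Qs = 2·2734 - 4318 = 1150.
Quantity traded falls to 1150. At Q = 1150 the demand price is (30682 - 1150)/8 = 3691.5 and the supply price is (4318 + 1150)/2 = 2734.
Deadweight loss = ½ · (3691.5 - 2734) · (2682 - 1150) = ½ · 957.5 · 1532 = 733445.

733445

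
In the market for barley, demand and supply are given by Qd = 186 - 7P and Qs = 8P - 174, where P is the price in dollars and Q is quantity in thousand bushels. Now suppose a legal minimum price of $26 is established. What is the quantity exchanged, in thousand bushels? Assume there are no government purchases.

In a free market, 186 - 7P = 8P - 174 gives the equilibrium P* = 24, Q* = 18.
The floor of 26 is above the equilibrium price 24, so it binds.
At P = 26: Qd = 186 - 7·26 = 4 and Qs = 8·26 - 174 = 34.
The quantity actually transacted is the short side, demand: 4.

4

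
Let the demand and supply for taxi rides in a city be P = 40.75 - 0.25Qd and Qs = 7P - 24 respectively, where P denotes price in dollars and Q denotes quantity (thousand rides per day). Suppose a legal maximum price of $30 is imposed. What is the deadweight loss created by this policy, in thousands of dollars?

0

Rearranging demand gives Qd = 163 - 4P. Without the control the market clears where 163 - 4P = 7P - 24, i.e. P* = 17 and Q* = 95.
Since 30 is above P* = 17, the ceiling does not bind and the free-market outcome prevails.
Since the control does not bind, no trades are prevented and deadweight loss is zero.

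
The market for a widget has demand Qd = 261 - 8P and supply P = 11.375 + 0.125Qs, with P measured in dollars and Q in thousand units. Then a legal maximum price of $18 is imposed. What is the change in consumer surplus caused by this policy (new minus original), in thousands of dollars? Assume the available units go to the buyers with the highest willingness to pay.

148

Rearranging supply gives Qs = 8P - 91. Setting quantity demanded equal to quantity supplied, 261 - 8P = 8P - 91, gives P* = 22 and Q* = 85.
The ceiling of 18 is below the equilibrium price 22, so it binds.
At P = 18: Qd = 261 - 8·18 = 117 and Qs = 8·18 - 91 = 53.
Consumer surplus without the control is ½ · (32.625 - 22) · 85 = 451.5625.
With the ceiling, 53 units are sold at 18 (assume they go to the highest-value buyers). The demand price at Q = 53 is 26, so CS = ½ · [(32.625 - 18) + (26 - 18)] · 53 = 599.5625.
Change in consumer surplus = 599.5625 - 451.5625 = 148.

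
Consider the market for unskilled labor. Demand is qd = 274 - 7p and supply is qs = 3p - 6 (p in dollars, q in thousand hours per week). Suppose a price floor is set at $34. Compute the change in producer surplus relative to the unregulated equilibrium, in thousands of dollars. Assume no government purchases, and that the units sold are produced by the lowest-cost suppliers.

-78

Setting quantity demanded equal to quantity supplied, 274 - 7p = 3p - 6, gives p* = 28 and q* = 78.
Since 34 > 28, the floor is binding.
At p = 34: qd = 274 - 7·34 = 36 and qs = 3·34 - 6 = 96.
Producer surplus without the control is ½ · (28 - 2) · 78 = 1014.
With the floor, 36 units are sold at 34. The supply price at q = 36 is 14, so PS = ½ · [(34 - 2) + (34 - 14)] · 36 = 936.
Change in producer surplus = 936 - 1014 = -78.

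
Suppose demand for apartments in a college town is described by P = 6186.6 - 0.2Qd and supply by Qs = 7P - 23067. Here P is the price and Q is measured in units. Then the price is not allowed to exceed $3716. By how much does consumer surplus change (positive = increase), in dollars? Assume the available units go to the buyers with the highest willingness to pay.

Rearranging demand gives Qd = 30933 - 5P. Setting quantity demanded equal to quantity supplied, 30933 - 5P = 7P - 23067, gives P* = 4500 and Q* = 8433.
Since 3716 < 4500, the ceiling is binding.
At P = 3716: Qd = 30933 - 5·3716 = 12353 and Qs = 7·3716 - 23067 = 2945.
Consumer surplus without the control is ½ · (6186.6 - 4500) · 8433 = 7111548.9.
With the ceiling, 2945 units are sold at 3716 (assume they go to the highest-value buyers). The demand price at Q = 2945 is 5597.6, so CS = ½ · [(6186.6 - 3716) + (5597.6 - 3716)] · 2945 = 6408614.5.
Change in consumer surplus = 6408614.5 - 7111548.9 = -702934.4.

-702934.4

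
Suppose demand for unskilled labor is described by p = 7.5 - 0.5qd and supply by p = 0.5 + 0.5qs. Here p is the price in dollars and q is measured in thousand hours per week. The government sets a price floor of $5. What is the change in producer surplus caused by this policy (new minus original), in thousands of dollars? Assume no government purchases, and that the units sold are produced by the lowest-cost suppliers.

Rearranging demand gives qd = 15 - 2p; rearranging supply gives qs = 2p - 1. Setting quantity demanded equal to quantity supplied, 15 - 2p = 2p - 1, gives p* = 4 and q* = 7.
Since 5 > 4, the floor is binding.
At p = 5: qd = 15 - 2·5 = 5 and qs = 2·5 - 1 = 9.
Producer surplus without the control is ½ · (4 - 0.5) · 7 = 12.25.
With the floor, 5 units are sold at 5. The supply price at q = 5 is 3, so PS = ½ · [(5 - 0.5) + (5 - 3)] · 5 = 16.25.
Change in producer surplus = 16.25 - 12.25 = 4.

4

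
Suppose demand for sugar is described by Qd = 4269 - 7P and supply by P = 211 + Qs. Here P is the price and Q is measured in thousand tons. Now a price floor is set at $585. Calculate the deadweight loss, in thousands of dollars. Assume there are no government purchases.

Rearranging supply gives Qs = P - 211. Setting quantity demanded equal to quantity supplied, 4269 - 7P = P - 211, gives P* = 560 and Q* = 349.
Since 585 > 560, the floor is binding.
At P = 585: Qd = 4269 - 7·585 = 174 and Qs = 585 - 211 = 374.
Quantity traded falls to 174. At Q = 174 the demand price is (4269 - 174)/7 = 585 and the supply price is 211 + 174 = 385.
Deadweight loss = ½ · (585 - 385) · (349 - 174) = ½ · 200 · 175 = 17500.

17500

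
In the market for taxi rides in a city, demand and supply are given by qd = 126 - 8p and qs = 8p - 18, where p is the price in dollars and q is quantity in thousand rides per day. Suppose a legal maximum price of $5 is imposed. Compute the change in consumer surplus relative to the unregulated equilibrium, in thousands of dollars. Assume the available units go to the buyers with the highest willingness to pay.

Setting quantity demanded equal to quantity supplied, 126 - 8p = 8p - 18, gives p* = 9 and q* = 54.
Because the ceiling (5) lies below the market-clearing price, it is binding.
At p = 5: qd = 126 - 8·5 = 86 and qs = 8·5 - 18 = 22.
Consumer surplus without the control is ½ · (15.75 - 9) · 54 = 182.25.
With the ceiling, 22 units are sold at 5 (assume they go to the highest-value buyers). The demand price at q = 22 is 13, so CS = ½ · [(15.75 - 5) + (13 - 5)] · 22 = 206.25.
Change in consumer surplus = 206.25 - 182.25 = 24.

24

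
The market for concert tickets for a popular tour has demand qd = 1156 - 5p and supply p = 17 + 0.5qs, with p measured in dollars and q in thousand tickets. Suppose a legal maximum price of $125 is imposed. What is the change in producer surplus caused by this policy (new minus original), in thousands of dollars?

-11745

Rearranging supply gives qs = 2p - 34. In a free market, 1156 - 5p = 2p - 34 gives the equilibrium p* = 170, q* = 306.
Because the ceiling (125) lies below the market-clearing price, it is binding.
At p = 125: qd = 1156 - 5·125 = 531 and qs = 2·125 - 34 = 216.
Producer surplus without the control is ½ · (170 - 17) · 306 = 23409.
With the ceiling, producers sell 216 units at 125, so PS = ½ · (125 - 17) · 216 = 11664.
Change in producer surplus = 11664 - 23409 = -11745.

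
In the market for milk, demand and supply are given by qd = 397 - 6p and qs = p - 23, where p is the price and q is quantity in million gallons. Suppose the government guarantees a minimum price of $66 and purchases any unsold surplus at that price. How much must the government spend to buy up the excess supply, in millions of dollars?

In a free market, 397 - 6p = p - 23 gives the equilibrium p* = 60, q* = 37.
Because the floor (66) lies above the market-clearing price, it is binding.
At p = 66: qd = 397 - 6·66 = 1 and qs = 66 - 23 = 43.
Surplus = qs - qd = 42.
Government expenditure = surplus × support price = 42 × 66 = 2772.

2772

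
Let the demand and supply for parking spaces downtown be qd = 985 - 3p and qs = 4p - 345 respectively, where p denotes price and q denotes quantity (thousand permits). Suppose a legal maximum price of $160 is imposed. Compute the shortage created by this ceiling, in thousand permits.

210

Setting quantity demanded equal to quantity supplied, 985 - 3p = 4p - 345, gives p* = 190 and q* = 415.
The ceiling of 160 is below the equilibrium price 190, so it binds.
At p = 160: qd = 985 - 3·160 = 505 and qs = 4·160 - 345 = 295.
Shortage = qd - qs = 505 - 295 = 210.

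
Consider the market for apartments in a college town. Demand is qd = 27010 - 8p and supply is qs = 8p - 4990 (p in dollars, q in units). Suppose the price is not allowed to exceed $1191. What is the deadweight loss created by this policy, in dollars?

5235848

Setting quantity demanded equal to quantity supplied, 27010 - 8p = 8p - 4990, gives p* = 2000 and q* = 11010.
Since 1191 < 2000, the ceiling is binding.
At p = 1191: qd = 27010 - 8·1191 = 17482 and qs = 8·1191 - 4990 = 4538.
Quantity traded falls to 4538. At q = 4538 the demand price is (27010 - 4538)/8 = 2809 and the supply price is (4990 + 4538)/8 = 1191.
Deadweight loss = ½ · (2809 - 1191) · (11010 - 4538) = ½ · 1618 · 6472 = 5235848.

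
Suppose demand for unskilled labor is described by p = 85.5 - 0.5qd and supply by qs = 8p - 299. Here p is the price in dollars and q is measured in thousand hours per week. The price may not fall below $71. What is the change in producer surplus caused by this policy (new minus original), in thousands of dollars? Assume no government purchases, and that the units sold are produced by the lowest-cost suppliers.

Rearranging demand gives qd = 171 - 2p. Equilibrium: 171 - 2p = 8p - 299, so 470 = 10p and p* = 47, q* = 77.
Because the floor (71) lies above the market-clearing price, it is binding.
At p = 71: qd = 171 - 2·71 = 29 and qs = 8·71 - 299 = 269.
Producer surplus without the control is ½ · (47 - 37.375) · 77 = 370.5625.
With the floor, 29 units are sold at 71. The supply price at q = 29 is 41, so PS = ½ · [(71 - 37.375) + (71 - 41)] · 29 = 922.5625.
Change in producer surplus = 922.5625 - 370.5625 = 552.

552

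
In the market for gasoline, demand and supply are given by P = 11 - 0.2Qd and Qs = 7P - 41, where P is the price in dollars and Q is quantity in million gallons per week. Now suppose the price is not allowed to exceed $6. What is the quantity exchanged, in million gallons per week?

Rearranging demand gives Qd = 55 - 5P. Without the control the market clears where 55 - 5P = 7P - 41, i.e. P* = 8 and Q* = 15.
Since 6 < 8, the ceiling is binding.
At P = 6: Qd = 55 - 5·6 = 25 and Qs = 7·6 - 41 = 1.
The quantity actually transacted is the short side, supply: 1.

1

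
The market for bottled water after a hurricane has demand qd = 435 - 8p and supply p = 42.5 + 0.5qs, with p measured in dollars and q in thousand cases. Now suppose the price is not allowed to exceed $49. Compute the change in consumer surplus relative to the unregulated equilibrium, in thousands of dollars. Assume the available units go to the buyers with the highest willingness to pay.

Rearranging supply gives qs = 2p - 85. Setting quantity demanded equal to quantity supplied, 435 - 8p = 2p - 85, gives p* = 52 and q* = 19.
Since 49 < 52, the ceiling is binding.
At p = 49: qd = 435 - 8·49 = 43 and qs = 2·49 - 85 = 13.
Consumer surplus without the control is ½ · (54.375 - 52) · 19 = 22.5625.
With the ceiling, 13 units are sold at 49 (assume they go to the highest-value buyers). The demand price at q = 13 is 52.75, so CS = ½ · [(54.375 - 49) + (52.75 - 49)] · 13 = 59.3125.
Change in consumer surplus = 59.3125 - 22.5625 = 36.75.

36.75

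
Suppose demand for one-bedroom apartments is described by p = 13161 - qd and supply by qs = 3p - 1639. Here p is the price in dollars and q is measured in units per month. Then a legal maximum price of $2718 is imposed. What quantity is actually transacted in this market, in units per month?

6515

Rearranging demand gives qd = 13161 - p. Equilibrium: 13161 - p = 3p - 1639, so 14800 = 4p and p* = 3700, q* = 9461.
Because the ceiling (2718) lies below the market-clearing price, it is binding.
At p = 2718: qd = 13161 - 2718 = 10443 and qs = 3·2718 - 1639 = 6515.
The quantity actually transacted is the short side, supply: 6515.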